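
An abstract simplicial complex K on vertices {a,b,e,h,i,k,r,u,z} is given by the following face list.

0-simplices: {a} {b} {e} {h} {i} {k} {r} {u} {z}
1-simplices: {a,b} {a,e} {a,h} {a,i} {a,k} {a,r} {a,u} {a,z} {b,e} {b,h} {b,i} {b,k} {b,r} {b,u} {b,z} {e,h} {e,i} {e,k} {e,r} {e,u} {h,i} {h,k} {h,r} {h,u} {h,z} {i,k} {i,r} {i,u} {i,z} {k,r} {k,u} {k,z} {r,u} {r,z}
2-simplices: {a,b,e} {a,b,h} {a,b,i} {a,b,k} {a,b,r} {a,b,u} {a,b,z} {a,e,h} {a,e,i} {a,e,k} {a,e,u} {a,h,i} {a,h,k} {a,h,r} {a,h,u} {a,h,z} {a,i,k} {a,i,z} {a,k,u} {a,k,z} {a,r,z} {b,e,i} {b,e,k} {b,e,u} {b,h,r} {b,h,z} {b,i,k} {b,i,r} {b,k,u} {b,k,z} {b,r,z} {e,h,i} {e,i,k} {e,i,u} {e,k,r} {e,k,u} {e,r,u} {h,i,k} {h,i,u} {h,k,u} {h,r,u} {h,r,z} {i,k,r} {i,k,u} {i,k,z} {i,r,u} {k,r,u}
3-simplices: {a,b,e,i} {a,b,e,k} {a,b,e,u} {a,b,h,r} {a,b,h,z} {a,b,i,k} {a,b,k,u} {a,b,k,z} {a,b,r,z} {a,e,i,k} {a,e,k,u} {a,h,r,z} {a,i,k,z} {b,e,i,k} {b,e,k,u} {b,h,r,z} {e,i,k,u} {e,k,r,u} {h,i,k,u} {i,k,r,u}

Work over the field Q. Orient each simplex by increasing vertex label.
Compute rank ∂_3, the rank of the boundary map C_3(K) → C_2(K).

rank∂_3=17

n_0=9 n_1=34 n_2=47 n_3=20  [Q]
∂1: piv[ab,ae,ah,ai,ak,ar,au,az] rk=8  ker:be,bh,bi,bk,br,bu,bz,eh,ei,ek,er,eu,hi,hk,hr,hu,hz,ik,ir,iu,iz,kr,ku,kz,ru,rz
∂2: piv[abe,abh,abi,abk,abr,abu,abz,aeh,aei,aek,aeu,ahi,ahk,ahr,ahu,ahz,aik,aiz,aku,akz,arz,bir,eiu,ekr,eru,hru] rk=26  ker:bei,bek,beu,bhr,bhz,bik,bku,bkz,brz,ehi,eik,eku,hik,hiu,hku,hrz,ikr,iku,ikz,iru,kru
∂3: piv[abei,abek,abeu,abhr,abhz,abik,abku,abkz,abrz,aeik,aeku,ahrz,aikz,eiku,ekru,hiku,ikru] rk=17  ker:beik,beku,bhrz
rk∂_3=17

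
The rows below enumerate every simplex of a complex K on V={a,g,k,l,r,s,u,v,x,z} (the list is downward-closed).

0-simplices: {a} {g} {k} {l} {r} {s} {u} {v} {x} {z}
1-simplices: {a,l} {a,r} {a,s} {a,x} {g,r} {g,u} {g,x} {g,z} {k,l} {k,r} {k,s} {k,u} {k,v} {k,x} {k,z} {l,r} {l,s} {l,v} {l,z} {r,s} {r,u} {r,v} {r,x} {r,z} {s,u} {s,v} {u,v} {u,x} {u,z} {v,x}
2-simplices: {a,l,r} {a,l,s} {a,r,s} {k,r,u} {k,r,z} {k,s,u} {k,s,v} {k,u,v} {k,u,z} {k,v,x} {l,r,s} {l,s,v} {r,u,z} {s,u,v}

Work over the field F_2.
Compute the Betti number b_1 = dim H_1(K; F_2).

n_0=10 n_1=30 n_2=14  [Z2]
∂1: piv[al,ar,as,ax,gr,gu,gz,kl,kv] rk=9  ker:gx,kr,ks,ku,kx,kz,lr,ls,lv,lz,rs,ru,rv,rx,rz,su,sv,uv,ux,uz,vx
∂2: piv[alr,als,ars,kru,krz,ksu,ksv,kuv,kuz,kvx,lsv] rk=11  ker:lrs,ruz,suv
b_1=(30−9)−11=10

b_1=10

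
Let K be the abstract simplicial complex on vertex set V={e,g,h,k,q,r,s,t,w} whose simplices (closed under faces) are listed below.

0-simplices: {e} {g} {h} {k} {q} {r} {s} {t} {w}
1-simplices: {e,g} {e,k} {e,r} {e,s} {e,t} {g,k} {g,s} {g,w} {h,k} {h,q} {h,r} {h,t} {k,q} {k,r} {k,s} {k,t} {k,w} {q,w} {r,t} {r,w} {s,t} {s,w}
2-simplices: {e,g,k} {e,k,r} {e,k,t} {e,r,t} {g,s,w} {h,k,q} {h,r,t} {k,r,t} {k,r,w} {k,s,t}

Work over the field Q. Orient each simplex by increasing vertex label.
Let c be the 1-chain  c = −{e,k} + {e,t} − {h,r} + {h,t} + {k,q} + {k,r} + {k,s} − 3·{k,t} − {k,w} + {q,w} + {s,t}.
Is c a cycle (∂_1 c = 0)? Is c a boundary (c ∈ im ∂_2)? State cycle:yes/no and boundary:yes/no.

cycle:yes boundary:no

n_0=9 n_1=22 n_2=10  [Q]
∂1: piv[eg,ek,er,es,et,gw,hk,hq] rk=8  ker:gk,gs,hr,ht,kq,kr,ks,kt,kw,qw,rt,rw,st,sw
∂2: piv[egk,ekr,ekt,ert,gsw,hkq,hrt,krw,kst] rk=9  ker:krt
∂1c = 0
c vs im∂2: residual ≠ 0 ⇒ not boundary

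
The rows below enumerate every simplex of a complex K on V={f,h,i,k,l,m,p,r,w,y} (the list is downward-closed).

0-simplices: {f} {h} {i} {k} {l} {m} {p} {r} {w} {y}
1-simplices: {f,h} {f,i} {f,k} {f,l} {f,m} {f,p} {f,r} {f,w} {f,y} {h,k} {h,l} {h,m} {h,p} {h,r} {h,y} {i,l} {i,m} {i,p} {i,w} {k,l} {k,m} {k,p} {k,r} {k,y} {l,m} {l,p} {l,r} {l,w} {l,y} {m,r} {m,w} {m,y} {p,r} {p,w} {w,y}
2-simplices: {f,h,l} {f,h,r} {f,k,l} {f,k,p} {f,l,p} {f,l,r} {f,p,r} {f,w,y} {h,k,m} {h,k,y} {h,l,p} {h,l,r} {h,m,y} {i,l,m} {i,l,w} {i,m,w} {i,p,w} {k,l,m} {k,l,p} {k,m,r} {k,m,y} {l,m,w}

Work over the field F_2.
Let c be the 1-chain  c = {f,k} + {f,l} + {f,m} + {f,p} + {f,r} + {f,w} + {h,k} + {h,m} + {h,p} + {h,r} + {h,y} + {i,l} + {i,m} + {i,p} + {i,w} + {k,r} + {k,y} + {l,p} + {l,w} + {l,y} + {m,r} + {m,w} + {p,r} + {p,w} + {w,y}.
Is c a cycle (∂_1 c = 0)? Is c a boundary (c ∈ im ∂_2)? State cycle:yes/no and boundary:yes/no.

cycle:no boundary:no

n_0=10 n_1=35 n_2=22  [Z2]
∂1: piv[fh,fi,fk,fl,fm,fp,fr,fw,fy] rk=9  ker:hk,hl,hm,hp,hr,hy,il,im,ip,iw,kl,km,kp,kr,ky,lm,lp,lr,lw,ly,mr,mw,my,pr,pw,wy
∂2: piv[fhl,fhr,fkl,fkp,flp,flr,fpr,fwy,hkm,hky,hlp,hmy,ilm,ilw,imw,ipw,klm,kmr] rk=18  ker:hlr,klp,kmy,lmw
∂1c = {h} + {l} + {m} + {r}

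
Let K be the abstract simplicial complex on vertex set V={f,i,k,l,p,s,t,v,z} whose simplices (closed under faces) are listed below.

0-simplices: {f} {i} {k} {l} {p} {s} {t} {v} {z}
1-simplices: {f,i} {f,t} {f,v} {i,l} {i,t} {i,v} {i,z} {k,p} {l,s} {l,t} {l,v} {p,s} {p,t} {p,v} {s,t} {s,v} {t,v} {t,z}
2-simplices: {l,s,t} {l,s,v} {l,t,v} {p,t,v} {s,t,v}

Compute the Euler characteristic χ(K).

n_0=9 n_1=18 n_2=5
χ=+9−18+5=-4

χ(K)=-4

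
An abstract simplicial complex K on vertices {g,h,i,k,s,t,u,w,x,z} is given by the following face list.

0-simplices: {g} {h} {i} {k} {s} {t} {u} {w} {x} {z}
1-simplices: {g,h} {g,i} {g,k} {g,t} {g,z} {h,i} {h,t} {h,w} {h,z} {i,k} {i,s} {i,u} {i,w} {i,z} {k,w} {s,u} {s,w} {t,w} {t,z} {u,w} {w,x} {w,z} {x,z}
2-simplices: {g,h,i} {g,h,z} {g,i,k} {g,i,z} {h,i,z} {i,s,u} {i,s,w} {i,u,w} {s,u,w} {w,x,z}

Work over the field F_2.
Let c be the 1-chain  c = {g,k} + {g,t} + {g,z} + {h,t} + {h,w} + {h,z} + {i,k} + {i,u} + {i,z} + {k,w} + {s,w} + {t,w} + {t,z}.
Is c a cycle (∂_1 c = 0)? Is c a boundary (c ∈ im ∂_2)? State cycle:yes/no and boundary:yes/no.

cycle:no boundary:no

n_0=10 n_1=23 n_2=10  [Z2]
∂1: piv[gh,gi,gk,gt,gz,hw,is,iu,wx] rk=9  ker:hi,ht,hz,ik,iw,iz,kw,su,sw,tw,tz,uw,wz,xz
∂2: piv[ghi,ghz,gik,giz,isu,isw,iuw,wxz] rk=8  ker:hiz,suw
∂1c = {g} + {h} + {i} + {k} + {s} + {u}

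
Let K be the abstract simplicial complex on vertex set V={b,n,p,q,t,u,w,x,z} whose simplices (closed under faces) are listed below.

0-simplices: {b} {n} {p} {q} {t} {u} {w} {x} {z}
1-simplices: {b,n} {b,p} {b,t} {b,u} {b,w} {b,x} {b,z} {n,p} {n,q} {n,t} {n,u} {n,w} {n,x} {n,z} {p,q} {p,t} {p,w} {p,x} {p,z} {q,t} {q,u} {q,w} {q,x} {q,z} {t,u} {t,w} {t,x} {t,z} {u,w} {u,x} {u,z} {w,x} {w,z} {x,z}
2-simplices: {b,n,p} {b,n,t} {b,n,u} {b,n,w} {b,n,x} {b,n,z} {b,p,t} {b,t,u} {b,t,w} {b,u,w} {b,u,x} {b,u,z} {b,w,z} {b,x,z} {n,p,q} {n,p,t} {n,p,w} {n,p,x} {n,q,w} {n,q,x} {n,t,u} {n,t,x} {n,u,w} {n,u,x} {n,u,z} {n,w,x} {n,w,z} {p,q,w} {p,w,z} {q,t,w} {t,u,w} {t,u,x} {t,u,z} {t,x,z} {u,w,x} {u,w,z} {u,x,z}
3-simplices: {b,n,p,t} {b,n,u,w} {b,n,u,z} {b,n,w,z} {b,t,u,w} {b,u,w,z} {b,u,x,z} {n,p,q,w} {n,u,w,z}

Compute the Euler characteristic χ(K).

χ(K)=3

n_0=9 n_1=34 n_2=37 n_3=9
χ=+9−34+37−9=3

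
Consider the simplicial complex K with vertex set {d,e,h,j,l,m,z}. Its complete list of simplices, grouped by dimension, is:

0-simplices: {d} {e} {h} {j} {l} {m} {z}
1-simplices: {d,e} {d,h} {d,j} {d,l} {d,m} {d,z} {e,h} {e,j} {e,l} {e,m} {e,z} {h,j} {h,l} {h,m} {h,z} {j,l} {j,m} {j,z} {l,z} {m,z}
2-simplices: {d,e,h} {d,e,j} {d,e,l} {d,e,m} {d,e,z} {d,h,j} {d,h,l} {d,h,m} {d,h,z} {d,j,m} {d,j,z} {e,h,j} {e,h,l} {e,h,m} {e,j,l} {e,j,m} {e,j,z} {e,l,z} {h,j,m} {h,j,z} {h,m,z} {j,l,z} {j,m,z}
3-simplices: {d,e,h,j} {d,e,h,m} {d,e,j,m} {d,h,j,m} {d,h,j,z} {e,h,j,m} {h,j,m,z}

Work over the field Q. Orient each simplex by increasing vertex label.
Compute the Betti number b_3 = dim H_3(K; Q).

b_3=1

n_0=7 n_1=20 n_2=23 n_3=7  [Q]
∂1: piv[de,dh,dj,dl,dm,dz] rk=6  ker:eh,ej,el,em,ez,hj,hl,hm,hz,jl,jm,jz,lz,mz
∂2: piv[deh,dej,del,dem,dez,dhj,dhl,dhm,dhz,djm,djz,ejl,elz,hmz] rk=14  ker:ehj,ehl,ehm,ejm,ejz,hjm,hjz,jlz,jmz
∂3: piv[dehj,dehm,dejm,dhjm,dhjz,hjmz] rk=6  ker:ehjm
b_3=(7−6)−0=1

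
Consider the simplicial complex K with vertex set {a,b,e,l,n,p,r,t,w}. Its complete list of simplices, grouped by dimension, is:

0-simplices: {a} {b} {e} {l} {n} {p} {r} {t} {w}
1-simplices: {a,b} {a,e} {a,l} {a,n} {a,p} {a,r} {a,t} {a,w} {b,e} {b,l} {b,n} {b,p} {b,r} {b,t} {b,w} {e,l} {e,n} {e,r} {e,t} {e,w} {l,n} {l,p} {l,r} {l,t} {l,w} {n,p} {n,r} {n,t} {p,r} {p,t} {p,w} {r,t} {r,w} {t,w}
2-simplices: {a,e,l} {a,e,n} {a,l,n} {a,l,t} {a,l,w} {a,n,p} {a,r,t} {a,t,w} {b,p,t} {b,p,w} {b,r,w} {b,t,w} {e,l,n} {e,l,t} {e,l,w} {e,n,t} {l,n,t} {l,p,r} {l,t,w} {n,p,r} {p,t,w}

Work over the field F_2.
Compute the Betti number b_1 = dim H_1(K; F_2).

n_0=9 n_1=34 n_2=21  [Z2]
∂1: piv[ab,ae,al,an,ap,ar,at,aw] rk=8  ker:be,bl,bn,bp,br,bt,bw,el,en,er,et,ew,ln,lp,lr,lt,lw,np,nr,nt,pr,pt,pw,rt,rw,tw
∂2: piv[ael,aen,aln,alt,alw,anp,art,atw,bpt,bpw,brw,btw,elt,elw,ent,lpr,npr] rk=17  ker:eln,lnt,ltw,ptw
b_1=(34−8)−17=9

b_1=9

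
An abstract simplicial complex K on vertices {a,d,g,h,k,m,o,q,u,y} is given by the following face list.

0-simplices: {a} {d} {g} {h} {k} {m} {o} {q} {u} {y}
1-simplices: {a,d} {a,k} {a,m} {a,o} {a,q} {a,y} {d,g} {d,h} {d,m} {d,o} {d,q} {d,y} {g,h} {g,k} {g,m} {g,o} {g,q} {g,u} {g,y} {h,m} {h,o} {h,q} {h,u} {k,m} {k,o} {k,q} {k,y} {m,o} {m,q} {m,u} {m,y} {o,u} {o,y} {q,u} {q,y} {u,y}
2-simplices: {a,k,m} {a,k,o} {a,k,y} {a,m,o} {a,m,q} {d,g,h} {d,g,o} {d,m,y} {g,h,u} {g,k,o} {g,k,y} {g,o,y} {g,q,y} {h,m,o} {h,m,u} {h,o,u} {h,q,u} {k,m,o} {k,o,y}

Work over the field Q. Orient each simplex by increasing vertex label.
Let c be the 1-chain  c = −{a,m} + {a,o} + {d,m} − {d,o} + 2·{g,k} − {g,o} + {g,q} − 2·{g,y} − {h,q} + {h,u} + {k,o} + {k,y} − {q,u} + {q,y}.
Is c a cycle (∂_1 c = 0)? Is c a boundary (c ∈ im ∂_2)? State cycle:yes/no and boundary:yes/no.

n_0=10 n_1=36 n_2=19  [Q]
∂1: piv[ad,ak,am,ao,aq,ay,dg,dh,gu] rk=9  ker:dm,do,dq,dy,gh,gk,gm,go,gq,gy,hm,ho,hq,hu,km,ko,kq,ky,mo,mq,mu,my,ou,oy,qu,qy,uy
∂2: piv[akm,ako,aky,amo,amq,dgh,dgo,dmy,ghu,gko,gky,goy,gqy,hmo,hmu,hou,hqu] rk=17  ker:kmo,koy
∂1c = 0
c vs im∂2: residual ≠ 0 ⇒ not boundary

cycle:yes boundary:no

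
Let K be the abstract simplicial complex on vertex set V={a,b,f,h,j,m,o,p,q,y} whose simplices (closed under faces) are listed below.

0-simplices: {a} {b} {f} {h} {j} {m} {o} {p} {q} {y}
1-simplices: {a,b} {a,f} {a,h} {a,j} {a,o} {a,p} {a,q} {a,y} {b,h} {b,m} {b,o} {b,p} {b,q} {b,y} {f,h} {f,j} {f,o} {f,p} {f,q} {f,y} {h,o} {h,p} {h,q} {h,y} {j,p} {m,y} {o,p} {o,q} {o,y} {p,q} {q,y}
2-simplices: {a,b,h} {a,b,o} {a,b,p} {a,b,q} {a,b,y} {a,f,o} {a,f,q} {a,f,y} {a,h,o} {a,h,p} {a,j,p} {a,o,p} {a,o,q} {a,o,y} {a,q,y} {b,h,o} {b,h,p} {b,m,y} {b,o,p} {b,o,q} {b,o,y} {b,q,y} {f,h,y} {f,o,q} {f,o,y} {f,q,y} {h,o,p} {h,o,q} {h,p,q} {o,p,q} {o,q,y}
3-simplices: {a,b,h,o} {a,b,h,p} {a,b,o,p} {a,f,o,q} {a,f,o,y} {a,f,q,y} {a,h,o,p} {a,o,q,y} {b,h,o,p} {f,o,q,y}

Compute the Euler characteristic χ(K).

n_0=10 n_1=31 n_2=31 n_3=10
χ=+10−31+31−10=0

χ(K)=0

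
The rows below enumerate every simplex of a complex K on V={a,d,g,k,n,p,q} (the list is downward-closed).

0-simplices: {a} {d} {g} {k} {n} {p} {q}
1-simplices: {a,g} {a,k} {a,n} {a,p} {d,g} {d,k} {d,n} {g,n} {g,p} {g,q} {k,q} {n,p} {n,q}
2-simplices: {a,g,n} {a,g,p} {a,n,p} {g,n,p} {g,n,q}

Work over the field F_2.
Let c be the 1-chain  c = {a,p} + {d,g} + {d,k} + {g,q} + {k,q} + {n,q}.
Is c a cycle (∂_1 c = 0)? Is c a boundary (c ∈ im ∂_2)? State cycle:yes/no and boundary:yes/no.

n_0=7 n_1=13 n_2=5  [Z2]
∂1: piv[ag,ak,an,ap,dg,gq] rk=6  ker:dk,dn,gn,gp,kq,np,nq
∂2: piv[agn,agp,anp,gnq] rk=4  ker:gnp
∂1c = {a} + {n} + {p} + {q}

cycle:no boundary:no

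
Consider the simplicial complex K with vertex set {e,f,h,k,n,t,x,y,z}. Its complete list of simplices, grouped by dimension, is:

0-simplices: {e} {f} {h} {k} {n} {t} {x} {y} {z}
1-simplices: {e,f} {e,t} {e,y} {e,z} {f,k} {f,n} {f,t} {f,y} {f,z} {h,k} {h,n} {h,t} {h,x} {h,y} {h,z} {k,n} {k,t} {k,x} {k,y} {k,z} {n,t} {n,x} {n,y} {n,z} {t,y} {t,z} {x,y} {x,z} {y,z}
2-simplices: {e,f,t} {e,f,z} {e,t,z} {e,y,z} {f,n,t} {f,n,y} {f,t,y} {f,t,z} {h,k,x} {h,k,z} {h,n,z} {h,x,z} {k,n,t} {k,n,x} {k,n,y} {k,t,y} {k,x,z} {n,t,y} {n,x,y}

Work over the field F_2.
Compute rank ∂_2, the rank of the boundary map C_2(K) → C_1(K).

rank∂_2=15

n_0=9 n_1=29 n_2=19  [Z2]
∂1: piv[ef,et,ey,ez,fk,fn,hk,hx] rk=8  ker:ft,fy,fz,hn,ht,hy,hz,kn,kt,kx,ky,kz,nt,nx,ny,nz,ty,tz,xy,xz,yz
∂2: piv[eft,efz,etz,eyz,fnt,fny,fty,hkx,hkz,hnz,hxz,knt,knx,kny,nxy] rk=15  ker:ftz,kty,kxz,nty
rk∂_2=15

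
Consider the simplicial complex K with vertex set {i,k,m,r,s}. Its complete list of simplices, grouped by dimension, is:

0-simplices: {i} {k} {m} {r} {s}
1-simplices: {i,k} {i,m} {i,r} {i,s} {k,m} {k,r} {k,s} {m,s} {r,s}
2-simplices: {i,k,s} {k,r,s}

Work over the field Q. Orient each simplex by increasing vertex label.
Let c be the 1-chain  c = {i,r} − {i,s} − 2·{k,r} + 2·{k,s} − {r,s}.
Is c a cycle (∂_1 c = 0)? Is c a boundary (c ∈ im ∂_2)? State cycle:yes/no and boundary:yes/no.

n_0=5 n_1=9 n_2=2  [Q]
∂1: piv[ik,im,ir,is] rk=4  ker:km,kr,ks,ms,rs
∂2: piv[iks,krs] rk=2
∂1c = 0
c vs im∂2: residual ≠ 0 ⇒ not boundary

cycle:yes boundary:no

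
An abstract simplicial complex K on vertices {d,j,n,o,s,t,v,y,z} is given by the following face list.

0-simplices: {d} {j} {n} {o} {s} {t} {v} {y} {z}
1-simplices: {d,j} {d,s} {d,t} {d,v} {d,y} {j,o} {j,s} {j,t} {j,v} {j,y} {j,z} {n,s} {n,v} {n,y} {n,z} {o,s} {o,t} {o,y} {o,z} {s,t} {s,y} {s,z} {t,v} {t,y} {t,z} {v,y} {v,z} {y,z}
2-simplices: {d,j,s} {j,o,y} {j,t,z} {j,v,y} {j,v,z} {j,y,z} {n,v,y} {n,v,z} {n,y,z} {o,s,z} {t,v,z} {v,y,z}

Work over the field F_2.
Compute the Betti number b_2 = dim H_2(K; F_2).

b_2=2

n_0=9 n_1=28 n_2=12  [Z2]
∂1: piv[dj,ds,dt,dv,dy,jo,jz,ns] rk=8  ker:js,jt,jv,jy,nv,ny,nz,os,ot,oy,oz,st,sy,sz,tv,ty,tz,vy,vz,yz
∂2: piv[djs,joy,jtz,jvy,jvz,jyz,nvy,nvz,osz,tvz] rk=10  ker:nyz,vyz
b_2=(12−10)−0=2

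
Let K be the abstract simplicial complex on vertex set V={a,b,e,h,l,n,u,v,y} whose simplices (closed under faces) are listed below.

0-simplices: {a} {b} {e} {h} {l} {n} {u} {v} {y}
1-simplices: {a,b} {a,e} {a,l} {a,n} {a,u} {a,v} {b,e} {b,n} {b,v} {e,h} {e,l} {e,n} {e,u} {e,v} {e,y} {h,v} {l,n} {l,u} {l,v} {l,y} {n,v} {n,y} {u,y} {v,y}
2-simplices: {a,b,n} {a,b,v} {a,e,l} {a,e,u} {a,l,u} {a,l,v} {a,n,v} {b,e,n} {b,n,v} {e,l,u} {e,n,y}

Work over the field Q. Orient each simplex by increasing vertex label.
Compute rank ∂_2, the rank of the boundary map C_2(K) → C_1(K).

n_0=9 n_1=24 n_2=11  [Q]
∂1: piv[ab,ae,al,an,au,av,eh,ey] rk=8  ker:be,bn,bv,el,en,eu,ev,hv,ln,lu,lv,ly,nv,ny,uy,vy
∂2: piv[abn,abv,ael,aeu,alu,alv,anv,ben,eny] rk=9  ker:bnv,elu
rk∂_2=9

rank∂_2=9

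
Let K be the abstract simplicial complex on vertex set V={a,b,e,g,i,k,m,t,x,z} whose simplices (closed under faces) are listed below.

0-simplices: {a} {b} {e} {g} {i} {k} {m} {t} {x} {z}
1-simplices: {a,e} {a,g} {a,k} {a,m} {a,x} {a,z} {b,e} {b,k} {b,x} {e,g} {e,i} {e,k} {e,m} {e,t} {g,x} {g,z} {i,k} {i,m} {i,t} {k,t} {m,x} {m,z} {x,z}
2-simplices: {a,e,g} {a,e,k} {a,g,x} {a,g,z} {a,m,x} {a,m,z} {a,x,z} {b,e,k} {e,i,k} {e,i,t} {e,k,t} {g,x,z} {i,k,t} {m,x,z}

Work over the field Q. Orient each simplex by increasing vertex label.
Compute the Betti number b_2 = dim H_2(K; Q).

b_2=3

n_0=10 n_1=23 n_2=14  [Q]
∂1: piv[ae,ag,ak,am,ax,az,be,ei,et] rk=9  ker:bk,bx,eg,ek,em,gx,gz,ik,im,it,kt,mx,mz,xz
∂2: piv[aeg,aek,agx,agz,amx,amz,axz,bek,eik,eit,ekt] rk=11  ker:gxz,ikt,mxz
b_2=(14−11)−0=3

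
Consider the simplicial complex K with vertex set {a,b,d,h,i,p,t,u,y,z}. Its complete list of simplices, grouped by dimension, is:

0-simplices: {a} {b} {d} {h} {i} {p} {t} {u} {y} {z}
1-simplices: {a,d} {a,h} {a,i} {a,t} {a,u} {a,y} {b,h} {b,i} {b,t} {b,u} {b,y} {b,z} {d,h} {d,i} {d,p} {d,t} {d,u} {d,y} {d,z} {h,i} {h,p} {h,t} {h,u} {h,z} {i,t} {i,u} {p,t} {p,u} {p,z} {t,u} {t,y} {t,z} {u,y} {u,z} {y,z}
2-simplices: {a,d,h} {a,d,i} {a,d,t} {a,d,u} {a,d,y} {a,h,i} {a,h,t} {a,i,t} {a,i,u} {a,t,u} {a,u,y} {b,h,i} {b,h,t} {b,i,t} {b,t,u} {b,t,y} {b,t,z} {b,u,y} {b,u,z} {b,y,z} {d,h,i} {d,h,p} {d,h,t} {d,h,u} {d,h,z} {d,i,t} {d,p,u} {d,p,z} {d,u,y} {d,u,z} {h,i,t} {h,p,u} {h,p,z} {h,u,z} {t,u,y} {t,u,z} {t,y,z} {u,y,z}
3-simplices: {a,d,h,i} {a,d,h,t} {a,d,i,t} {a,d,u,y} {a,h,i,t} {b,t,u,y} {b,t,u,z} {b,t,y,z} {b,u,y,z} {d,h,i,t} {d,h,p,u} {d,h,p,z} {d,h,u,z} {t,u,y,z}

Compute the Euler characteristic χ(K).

n_0=10 n_1=35 n_2=38 n_3=14
χ=+10−35+38−14=-1

χ(K)=-1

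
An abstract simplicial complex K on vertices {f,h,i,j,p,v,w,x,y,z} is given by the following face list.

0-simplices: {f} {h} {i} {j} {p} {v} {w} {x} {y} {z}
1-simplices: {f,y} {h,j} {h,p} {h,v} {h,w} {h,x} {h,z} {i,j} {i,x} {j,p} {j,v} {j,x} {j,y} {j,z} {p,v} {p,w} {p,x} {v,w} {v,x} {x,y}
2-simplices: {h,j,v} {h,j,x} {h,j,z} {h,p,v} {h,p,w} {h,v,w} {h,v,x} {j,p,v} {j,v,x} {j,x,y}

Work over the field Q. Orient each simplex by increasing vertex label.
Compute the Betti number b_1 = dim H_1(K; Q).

b_1=2

n_0=10 n_1=20 n_2=10  [Q]
∂1: piv[fy,hj,hp,hv,hw,hx,hz,ij,jy] rk=9  ker:ix,jp,jv,jx,jz,pv,pw,px,vw,vx,xy
∂2: piv[hjv,hjx,hjz,hpv,hpw,hvw,hvx,jpv,jxy] rk=9  ker:jvx
b_1=(20−9)−9=2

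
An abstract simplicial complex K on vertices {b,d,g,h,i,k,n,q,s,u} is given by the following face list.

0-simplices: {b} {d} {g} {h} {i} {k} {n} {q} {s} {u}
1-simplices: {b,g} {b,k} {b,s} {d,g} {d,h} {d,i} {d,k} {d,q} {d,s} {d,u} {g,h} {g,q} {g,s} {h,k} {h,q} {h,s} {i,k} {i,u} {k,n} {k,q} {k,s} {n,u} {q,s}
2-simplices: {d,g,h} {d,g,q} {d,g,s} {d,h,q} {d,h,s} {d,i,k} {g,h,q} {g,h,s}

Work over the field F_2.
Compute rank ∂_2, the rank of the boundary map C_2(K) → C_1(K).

rank∂_2=6

n_0=10 n_1=23 n_2=8  [Z2]
∂1: piv[bg,bk,bs,dg,dh,di,dq,du,kn] rk=9  ker:dk,ds,gh,gq,gs,hk,hq,hs,ik,iu,kq,ks,nu,qs
∂2: piv[dgh,dgq,dgs,dhq,dhs,dik] rk=6  ker:ghq,ghs
rk∂_2=6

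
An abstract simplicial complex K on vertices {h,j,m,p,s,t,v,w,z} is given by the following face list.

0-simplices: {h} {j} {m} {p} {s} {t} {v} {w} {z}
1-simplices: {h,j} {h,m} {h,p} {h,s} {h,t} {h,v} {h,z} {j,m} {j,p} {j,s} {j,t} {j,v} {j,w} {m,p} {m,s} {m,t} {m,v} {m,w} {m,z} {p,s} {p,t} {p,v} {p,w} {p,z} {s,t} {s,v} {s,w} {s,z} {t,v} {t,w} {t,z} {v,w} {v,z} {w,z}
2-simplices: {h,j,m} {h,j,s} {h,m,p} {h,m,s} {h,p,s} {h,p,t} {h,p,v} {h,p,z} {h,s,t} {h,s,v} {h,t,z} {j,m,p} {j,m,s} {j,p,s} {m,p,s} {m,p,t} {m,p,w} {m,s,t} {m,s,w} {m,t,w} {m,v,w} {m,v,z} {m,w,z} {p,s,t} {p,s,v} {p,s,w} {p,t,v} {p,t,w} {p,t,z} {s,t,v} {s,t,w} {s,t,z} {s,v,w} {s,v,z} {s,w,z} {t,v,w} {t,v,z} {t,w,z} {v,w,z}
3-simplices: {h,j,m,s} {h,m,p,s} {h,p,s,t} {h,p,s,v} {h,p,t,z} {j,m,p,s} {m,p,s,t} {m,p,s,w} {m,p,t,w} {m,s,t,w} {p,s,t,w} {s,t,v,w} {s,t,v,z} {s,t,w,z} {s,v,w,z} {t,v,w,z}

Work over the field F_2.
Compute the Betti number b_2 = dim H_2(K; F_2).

b_2=2

n_0=9 n_1=34 n_2=39 n_3=16  [Z2]
∂1: piv[hj,hm,hp,hs,ht,hv,hz,jw] rk=8  ker:jm,jp,js,jt,jv,mp,ms,mt,mv,mw,mz,ps,pt,pv,pw,pz,st,sv,sw,sz,tv,tw,tz,vw,vz,wz
∂2: piv[hjm,hjs,hmp,hms,hps,hpt,hpv,hpz,hst,hsv,htz,jmp,mpt,mpw,msw,mtw,mvw,mvz,mwz,ptv,stz,svw,svz] rk=23  ker:jms,jps,mps,mst,pst,psv,psw,ptw,ptz,stv,stw,swz,tvw,tvz,twz,vwz
∂3: piv[hjms,hmps,hpst,hpsv,hptz,jmps,mpst,mpsw,mptw,mstw,stvw,stvz,stwz,svwz] rk=14  ker:pstw,tvwz
b_2=(39−23)−14=2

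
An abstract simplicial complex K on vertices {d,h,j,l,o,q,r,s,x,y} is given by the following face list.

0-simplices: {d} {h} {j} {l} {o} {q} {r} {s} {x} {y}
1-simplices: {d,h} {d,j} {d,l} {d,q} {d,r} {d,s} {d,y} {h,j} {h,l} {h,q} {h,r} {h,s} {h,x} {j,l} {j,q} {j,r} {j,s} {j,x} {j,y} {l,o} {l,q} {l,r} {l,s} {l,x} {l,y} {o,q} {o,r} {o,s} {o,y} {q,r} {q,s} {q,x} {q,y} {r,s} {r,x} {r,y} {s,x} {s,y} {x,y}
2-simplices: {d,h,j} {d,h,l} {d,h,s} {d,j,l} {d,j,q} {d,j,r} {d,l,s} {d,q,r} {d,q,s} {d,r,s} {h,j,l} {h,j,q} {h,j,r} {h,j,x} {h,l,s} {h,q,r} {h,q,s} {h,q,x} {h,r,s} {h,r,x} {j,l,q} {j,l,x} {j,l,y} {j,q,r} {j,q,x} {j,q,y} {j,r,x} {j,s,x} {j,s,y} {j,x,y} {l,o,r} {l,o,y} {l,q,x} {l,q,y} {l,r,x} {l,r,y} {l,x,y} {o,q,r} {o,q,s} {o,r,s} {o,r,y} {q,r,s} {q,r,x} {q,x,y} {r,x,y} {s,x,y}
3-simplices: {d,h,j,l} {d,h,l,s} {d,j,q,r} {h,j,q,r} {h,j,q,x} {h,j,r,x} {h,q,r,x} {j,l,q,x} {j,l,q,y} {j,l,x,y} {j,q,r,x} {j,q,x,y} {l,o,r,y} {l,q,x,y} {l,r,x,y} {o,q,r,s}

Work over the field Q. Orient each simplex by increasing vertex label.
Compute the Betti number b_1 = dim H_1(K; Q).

b_1=2

n_0=10 n_1=39 n_2=46 n_3=16  [Q]
∂1: piv[dh,dj,dl,dq,dr,ds,dy,hx,lo] rk=9  ker:hj,hl,hq,hr,hs,jl,jq,jr,js,jx,jy,lq,lr,ls,lx,ly,oq,or,os,oy,qr,qs,qx,qy,rs,rx,ry,sx,sy,xy
∂2: piv[dhj,dhl,dhs,djl,djq,djr,dls,dqr,dqs,drs,hjq,hjr,hjx,hqx,hrx,jlq,jlx,jly,jqy,jsx,jsy,jxy,lor,loy,lrx,lry,oqr,oqs] rk=28  ker:hjl,hls,hqr,hqs,hrs,jqr,jqx,jrx,lqx,lqy,lxy,ors,ory,qrs,qrx,qxy,rxy,sxy
∂3: piv[dhjl,dhls,djqr,hjqr,hjqx,hjrx,hqrx,jlqx,jlqy,jlxy,jqxy,lory,lrxy,oqrs] rk=14  ker:jqrx,lqxy
b_1=(39−9)−28=2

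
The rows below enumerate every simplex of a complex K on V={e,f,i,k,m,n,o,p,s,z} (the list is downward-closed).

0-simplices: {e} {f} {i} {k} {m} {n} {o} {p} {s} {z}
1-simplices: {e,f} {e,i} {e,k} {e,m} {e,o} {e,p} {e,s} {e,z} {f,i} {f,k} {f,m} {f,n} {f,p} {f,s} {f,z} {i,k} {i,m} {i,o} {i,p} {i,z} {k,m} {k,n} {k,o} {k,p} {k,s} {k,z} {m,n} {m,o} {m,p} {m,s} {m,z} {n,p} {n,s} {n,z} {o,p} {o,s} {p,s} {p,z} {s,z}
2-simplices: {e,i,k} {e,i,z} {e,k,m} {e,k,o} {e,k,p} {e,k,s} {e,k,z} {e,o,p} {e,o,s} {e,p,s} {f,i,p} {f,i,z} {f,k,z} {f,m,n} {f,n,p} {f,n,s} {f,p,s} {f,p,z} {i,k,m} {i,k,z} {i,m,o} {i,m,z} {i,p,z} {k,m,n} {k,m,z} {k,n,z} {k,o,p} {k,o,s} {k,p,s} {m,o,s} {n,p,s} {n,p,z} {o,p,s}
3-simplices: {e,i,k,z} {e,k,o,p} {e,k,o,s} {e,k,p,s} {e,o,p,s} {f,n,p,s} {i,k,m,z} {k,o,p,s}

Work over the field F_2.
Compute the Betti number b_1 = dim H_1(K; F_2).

b_1=5

n_0=10 n_1=39 n_2=33 n_3=8  [Z2]
∂1: piv[ef,ei,ek,em,eo,ep,es,ez,fn] rk=9  ker:fi,fk,fm,fp,fs,fz,ik,im,io,ip,iz,km,kn,ko,kp,ks,kz,mn,mo,mp,ms,mz,np,ns,nz,op,os,ps,pz,sz
∂2: piv[eik,eiz,ekm,eko,ekp,eks,ekz,eop,eos,eps,fip,fiz,fkz,fmn,fnp,fns,fps,fpz,ikm,imo,imz,kmn,knz,mos,npz] rk=25  ker:ikz,ipz,kmz,kop,kos,kps,nps,ops
∂3: piv[eikz,ekop,ekos,ekps,eops,fnps,ikmz] rk=7  ker:kops
b_1=(39−9)−25=5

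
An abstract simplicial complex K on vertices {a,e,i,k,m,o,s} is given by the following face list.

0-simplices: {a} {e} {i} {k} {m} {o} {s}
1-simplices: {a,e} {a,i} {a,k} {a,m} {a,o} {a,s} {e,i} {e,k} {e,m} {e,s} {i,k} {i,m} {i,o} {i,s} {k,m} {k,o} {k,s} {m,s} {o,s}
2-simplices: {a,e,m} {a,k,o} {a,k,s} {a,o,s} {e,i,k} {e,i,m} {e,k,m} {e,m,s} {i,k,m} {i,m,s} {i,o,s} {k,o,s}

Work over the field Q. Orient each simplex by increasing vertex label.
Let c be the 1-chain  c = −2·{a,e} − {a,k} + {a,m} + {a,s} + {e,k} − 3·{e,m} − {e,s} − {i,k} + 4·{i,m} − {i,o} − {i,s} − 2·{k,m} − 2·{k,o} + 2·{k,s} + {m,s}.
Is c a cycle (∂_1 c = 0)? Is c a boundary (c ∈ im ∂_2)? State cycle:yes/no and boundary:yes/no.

cycle:no boundary:no

n_0=7 n_1=19 n_2=12  [Q]
∂1: piv[ae,ai,ak,am,ao,as] rk=6  ker:ei,ek,em,es,ik,im,io,is,km,ko,ks,ms,os
∂2: piv[aem,ako,aks,aos,eik,eim,ekm,ems,ims,ios] rk=10  ker:ikm,kos
∂1c = {a} + {e} − {i} + {k} − {m} − 3·{o} + 2·{s}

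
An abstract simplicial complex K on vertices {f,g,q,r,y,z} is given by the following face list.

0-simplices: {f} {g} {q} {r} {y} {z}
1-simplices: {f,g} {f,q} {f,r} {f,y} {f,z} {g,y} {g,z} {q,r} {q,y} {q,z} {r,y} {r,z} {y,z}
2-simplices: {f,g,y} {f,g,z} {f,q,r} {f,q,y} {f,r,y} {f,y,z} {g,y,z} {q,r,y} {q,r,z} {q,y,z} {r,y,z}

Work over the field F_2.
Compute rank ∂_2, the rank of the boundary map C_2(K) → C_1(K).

rank∂_2=8

n_0=6 n_1=13 n_2=11  [Z2]
∂1: piv[fg,fq,fr,fy,fz] rk=5  ker:gy,gz,qr,qy,qz,ry,rz,yz
∂2: piv[fgy,fgz,fqr,fqy,fry,fyz,qrz,qyz] rk=8  ker:gyz,qry,ryz
rk∂_2=8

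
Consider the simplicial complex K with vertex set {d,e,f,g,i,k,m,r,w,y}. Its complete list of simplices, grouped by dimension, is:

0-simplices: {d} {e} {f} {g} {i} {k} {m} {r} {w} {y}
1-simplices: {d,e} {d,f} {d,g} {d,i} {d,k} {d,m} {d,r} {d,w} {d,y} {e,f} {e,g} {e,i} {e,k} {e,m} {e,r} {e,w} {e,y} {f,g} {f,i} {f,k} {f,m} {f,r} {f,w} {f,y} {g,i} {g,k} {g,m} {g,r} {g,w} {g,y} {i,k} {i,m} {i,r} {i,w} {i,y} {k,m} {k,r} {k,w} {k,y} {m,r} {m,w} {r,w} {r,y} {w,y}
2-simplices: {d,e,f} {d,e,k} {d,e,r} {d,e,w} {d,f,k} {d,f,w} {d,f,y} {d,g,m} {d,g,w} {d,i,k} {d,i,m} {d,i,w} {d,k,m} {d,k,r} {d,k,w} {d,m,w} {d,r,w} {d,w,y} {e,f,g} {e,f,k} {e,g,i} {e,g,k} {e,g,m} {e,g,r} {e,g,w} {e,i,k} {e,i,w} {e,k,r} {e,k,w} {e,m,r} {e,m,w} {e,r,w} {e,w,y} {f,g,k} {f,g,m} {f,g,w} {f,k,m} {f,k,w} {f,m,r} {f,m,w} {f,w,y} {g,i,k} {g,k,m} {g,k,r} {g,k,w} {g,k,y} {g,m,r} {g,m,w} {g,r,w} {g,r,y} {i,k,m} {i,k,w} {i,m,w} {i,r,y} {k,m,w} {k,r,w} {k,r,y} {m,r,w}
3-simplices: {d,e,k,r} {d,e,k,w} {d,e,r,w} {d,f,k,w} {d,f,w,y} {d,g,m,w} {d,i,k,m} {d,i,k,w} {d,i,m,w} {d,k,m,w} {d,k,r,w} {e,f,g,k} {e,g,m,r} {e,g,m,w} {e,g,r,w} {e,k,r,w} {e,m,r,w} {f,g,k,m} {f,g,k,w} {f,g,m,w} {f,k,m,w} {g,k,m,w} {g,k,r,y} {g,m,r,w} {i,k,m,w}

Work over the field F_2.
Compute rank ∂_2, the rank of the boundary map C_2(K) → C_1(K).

n_0=10 n_1=44 n_2=58 n_3=25  [Z2]
∂1: piv[de,df,dg,di,dk,dm,dr,dw,dy] rk=9  ker:ef,eg,ei,ek,em,er,ew,ey,fg,fi,fk,fm,fr,fw,fy,gi,gk,gm,gr,gw,gy,ik,im,ir,iw,iy,km,kr,kw,ky,mr,mw,rw,ry,wy
∂2: piv[def,dek,der,dew,dfk,dfw,dfy,dgm,dgw,dik,dim,diw,dkm,dkr,dkw,dmw,drw,dwy,efg,egi,egk,egm,egr,egw,eik,emr,ewy,fgm,fmr,gky,gry,iry] rk=32  ker:efk,eiw,ekr,ekw,emw,erw,fgk,fgw,fkm,fkw,fmw,fwy,gik,gkm,gkr,gkw,gmr,gmw,grw,ikm,ikw,imw,kmw,krw,kry,mrw
∂3: piv[dekr,dekw,derw,dfkw,dfwy,dgmw,dikm,dikw,dimw,dkmw,dkrw,efgk,egmr,egmw,egrw,emrw,fgkm,fgkw,fgmw,fkmw,gkry] rk=21  ker:ekrw,gkmw,gmrw,ikmw
rk∂_2=32

rank∂_2=32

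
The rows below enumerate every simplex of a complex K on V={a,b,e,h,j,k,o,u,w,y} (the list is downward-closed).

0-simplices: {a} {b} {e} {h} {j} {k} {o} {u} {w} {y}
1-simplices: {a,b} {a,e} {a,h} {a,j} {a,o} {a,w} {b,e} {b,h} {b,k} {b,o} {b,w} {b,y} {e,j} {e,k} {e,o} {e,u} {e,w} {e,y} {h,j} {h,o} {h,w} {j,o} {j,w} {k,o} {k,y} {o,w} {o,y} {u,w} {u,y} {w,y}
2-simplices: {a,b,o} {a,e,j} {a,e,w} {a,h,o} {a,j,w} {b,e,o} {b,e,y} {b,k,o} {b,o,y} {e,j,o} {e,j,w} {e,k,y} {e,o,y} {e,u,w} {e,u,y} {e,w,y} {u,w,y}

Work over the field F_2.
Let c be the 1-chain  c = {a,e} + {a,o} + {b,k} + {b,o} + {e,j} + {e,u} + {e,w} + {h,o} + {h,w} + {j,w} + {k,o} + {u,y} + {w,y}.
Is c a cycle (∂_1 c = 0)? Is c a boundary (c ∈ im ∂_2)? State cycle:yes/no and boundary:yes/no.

cycle:yes boundary:no

n_0=10 n_1=30 n_2=17  [Z2]
∂1: piv[ab,ae,ah,aj,ao,aw,bk,by,eu] rk=9  ker:be,bh,bo,bw,ej,ek,eo,ew,ey,hj,ho,hw,jo,jw,ko,ky,ow,oy,uw,uy,wy
∂2: piv[abo,aej,aew,aho,ajw,beo,bey,bko,boy,ejo,eky,euw,euy,ewy] rk=14  ker:ejw,eoy,uwy
∂1c = 0
c vs im∂2: residual ≠ 0 ⇒ not boundary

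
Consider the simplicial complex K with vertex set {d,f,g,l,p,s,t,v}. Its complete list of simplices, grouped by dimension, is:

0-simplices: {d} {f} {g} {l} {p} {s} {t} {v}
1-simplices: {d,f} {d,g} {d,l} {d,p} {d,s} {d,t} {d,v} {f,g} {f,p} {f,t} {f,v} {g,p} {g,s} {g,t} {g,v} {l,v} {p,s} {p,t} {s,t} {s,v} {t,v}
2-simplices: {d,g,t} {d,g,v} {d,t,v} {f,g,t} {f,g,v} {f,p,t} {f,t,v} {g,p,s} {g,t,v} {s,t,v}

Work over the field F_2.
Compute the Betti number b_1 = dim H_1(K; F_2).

b_1=6

n_0=8 n_1=21 n_2=10  [Z2]
∂1: piv[df,dg,dl,dp,ds,dt,dv] rk=7  ker:fg,fp,ft,fv,gp,gs,gt,gv,lv,ps,pt,st,sv,tv
∂2: piv[dgt,dgv,dtv,fgt,fgv,fpt,gps,stv] rk=8  ker:ftv,gtv
b_1=(21−7)−8=6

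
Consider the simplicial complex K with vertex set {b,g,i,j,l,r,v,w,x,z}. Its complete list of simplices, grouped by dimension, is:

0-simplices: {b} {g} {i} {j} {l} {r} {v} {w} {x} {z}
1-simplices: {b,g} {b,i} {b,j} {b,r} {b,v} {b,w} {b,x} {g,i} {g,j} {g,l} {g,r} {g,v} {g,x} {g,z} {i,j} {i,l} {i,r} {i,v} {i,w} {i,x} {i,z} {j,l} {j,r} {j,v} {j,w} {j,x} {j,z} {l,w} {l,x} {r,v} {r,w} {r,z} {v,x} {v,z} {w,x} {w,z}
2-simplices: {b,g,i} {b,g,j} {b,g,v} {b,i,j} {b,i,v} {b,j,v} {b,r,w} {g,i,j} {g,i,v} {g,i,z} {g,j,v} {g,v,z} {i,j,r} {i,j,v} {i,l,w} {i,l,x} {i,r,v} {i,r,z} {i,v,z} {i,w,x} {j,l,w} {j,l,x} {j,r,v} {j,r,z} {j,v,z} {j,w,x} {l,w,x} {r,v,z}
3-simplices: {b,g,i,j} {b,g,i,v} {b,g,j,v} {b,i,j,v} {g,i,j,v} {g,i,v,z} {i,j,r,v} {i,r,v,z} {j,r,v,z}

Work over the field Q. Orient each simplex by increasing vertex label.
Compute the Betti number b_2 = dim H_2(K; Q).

b_2=2

n_0=10 n_1=36 n_2=28 n_3=9  [Q]
∂1: piv[bg,bi,bj,br,bv,bw,bx,gl,gz] rk=9  ker:gi,gj,gr,gv,gx,ij,il,ir,iv,iw,ix,iz,jl,jr,jv,jw,jx,jz,lw,lx,rv,rw,rz,vx,vz,wx,wz
∂2: piv[bgi,bgj,bgv,bij,biv,bjv,brw,giz,gvz,ijr,ilw,ilx,irv,irz,iwx,jlw,jlx,jrz] rk=18  ker:gij,giv,gjv,ijv,ivz,jrv,jvz,jwx,lwx,rvz
∂3: piv[bgij,bgiv,bgjv,bijv,givz,ijrv,irvz,jrvz] rk=8  ker:gijv
b_2=(28−18)−8=2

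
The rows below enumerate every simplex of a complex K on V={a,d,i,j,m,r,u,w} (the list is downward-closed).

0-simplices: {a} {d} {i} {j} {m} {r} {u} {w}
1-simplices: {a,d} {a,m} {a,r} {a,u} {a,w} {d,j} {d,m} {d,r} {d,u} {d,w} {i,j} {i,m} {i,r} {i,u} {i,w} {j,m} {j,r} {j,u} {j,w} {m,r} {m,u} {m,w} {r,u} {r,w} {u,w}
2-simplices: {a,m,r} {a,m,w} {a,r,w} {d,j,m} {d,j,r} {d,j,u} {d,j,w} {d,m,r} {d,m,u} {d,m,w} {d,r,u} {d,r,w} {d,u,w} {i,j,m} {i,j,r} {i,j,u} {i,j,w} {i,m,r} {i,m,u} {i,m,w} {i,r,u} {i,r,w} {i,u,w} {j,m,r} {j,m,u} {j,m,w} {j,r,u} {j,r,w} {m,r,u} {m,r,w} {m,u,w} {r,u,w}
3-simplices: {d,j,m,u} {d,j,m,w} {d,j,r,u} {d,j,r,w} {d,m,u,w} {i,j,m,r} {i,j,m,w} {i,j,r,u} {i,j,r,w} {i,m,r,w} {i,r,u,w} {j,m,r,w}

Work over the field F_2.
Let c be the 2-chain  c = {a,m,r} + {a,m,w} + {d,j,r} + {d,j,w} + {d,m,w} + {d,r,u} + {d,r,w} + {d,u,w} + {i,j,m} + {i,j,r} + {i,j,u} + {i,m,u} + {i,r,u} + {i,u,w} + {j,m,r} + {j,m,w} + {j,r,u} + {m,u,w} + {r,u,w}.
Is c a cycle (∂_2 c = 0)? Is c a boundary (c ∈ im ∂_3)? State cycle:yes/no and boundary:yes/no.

n_0=8 n_1=25 n_2=32 n_3=12  [Z2]
∂1: piv[ad,am,ar,au,aw,dj,ij] rk=7  ker:dm,dr,du,dw,im,ir,iu,iw,jm,jr,ju,jw,mr,mu,mw,ru,rw,uw
∂2: piv[amr,amw,arw,djm,djr,dju,djw,dmr,dmu,dmw,dru,duw,ijm,ijr,iju,ijw] rk=16  ker:drw,imr,imu,imw,iru,irw,iuw,jmr,jmu,jmw,jru,jrw,mru,mrw,muw,ruw
∂3: piv[djmu,djmw,djru,djrw,dmuw,ijmr,ijmw,ijru,ijrw,imrw,iruw] rk=11  ker:jmrw
∂2c = {a,r} + {a,w} + {d,m} + {d,r} + {i,j} + {i,w} + {j,m}

cycle:no boundary:no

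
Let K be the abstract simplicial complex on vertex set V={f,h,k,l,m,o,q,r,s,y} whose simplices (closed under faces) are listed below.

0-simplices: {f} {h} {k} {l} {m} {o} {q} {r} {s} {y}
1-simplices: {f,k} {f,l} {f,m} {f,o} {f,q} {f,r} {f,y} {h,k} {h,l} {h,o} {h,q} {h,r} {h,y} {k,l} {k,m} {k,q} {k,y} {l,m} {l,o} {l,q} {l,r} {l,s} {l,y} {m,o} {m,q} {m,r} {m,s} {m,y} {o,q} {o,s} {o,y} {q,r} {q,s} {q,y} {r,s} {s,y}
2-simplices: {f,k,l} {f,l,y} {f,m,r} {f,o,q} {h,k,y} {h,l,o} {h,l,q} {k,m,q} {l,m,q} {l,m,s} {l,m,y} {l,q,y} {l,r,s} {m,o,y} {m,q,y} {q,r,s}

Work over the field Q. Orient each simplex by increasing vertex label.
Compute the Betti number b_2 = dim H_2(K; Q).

n_0=10 n_1=36 n_2=16  [Q]
∂1: piv[fk,fl,fm,fo,fq,fr,fy,hk,ls] rk=9  ker:hl,ho,hq,hr,hy,kl,km,kq,ky,lm,lo,lq,lr,ly,mo,mq,mr,ms,my,oq,os,oy,qr,qs,qy,rs,sy
∂2: piv[fkl,fly,fmr,foq,hky,hlo,hlq,kmq,lmq,lms,lmy,lqy,lrs,moy,qrs] rk=15  ker:mqy
b_2=(16−15)−0=1

b_2=1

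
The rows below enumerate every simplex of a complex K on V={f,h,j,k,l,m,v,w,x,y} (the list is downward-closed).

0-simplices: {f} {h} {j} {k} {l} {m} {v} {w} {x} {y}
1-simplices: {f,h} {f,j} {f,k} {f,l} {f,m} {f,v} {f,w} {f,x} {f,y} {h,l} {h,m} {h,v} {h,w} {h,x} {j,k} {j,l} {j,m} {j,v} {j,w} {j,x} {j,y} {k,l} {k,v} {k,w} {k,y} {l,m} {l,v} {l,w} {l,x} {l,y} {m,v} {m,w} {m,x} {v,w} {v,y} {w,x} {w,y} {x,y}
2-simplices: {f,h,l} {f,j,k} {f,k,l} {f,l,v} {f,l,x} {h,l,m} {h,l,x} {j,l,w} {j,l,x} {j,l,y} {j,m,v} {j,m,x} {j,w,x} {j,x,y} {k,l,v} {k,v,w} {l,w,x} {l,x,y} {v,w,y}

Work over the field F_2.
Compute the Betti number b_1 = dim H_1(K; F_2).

b_1=12

n_0=10 n_1=38 n_2=19  [Z2]
∂1: piv[fh,fj,fk,fl,fm,fv,fw,fx,fy] rk=9  ker:hl,hm,hv,hw,hx,jk,jl,jm,jv,jw,jx,jy,kl,kv,kw,ky,lm,lv,lw,lx,ly,mv,mw,mx,vw,vy,wx,wy,xy
∂2: piv[fhl,fjk,fkl,flv,flx,hlm,hlx,jlw,jlx,jly,jmv,jmx,jwx,jxy,klv,kvw,vwy] rk=17  ker:lwx,lxy
b_1=(38−9)−17=12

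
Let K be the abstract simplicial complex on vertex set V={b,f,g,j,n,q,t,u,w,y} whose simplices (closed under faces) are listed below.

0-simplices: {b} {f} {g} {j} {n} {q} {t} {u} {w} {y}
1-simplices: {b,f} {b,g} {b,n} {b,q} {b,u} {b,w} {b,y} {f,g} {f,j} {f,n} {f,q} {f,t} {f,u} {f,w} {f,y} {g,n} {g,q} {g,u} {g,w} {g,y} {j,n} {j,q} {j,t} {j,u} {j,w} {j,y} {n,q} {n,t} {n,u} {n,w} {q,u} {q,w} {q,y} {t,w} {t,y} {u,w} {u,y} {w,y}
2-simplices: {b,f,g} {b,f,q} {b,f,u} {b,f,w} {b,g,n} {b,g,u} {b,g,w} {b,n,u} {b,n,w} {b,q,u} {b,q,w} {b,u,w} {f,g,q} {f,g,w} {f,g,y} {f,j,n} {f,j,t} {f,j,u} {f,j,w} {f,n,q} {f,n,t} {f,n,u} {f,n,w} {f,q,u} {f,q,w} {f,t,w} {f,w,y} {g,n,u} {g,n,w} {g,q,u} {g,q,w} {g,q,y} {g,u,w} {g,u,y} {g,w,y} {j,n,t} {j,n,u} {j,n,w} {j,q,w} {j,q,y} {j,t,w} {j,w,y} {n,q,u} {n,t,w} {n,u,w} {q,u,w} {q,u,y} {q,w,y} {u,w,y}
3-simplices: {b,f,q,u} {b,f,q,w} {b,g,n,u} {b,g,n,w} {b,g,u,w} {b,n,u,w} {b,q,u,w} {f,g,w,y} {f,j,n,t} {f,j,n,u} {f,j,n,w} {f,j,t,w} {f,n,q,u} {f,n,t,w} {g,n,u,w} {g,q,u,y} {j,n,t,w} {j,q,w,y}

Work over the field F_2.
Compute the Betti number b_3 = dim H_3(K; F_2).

b_3=2

n_0=10 n_1=38 n_2=49 n_3=18  [Z2]
∂1: piv[bf,bg,bn,bq,bu,bw,by,fj,ft] rk=9  ker:fg,fn,fq,fu,fw,fy,gn,gq,gu,gw,gy,jn,jq,jt,ju,jw,jy,nq,nt,nu,nw,qu,qw,qy,tw,ty,uw,uy,wy
∂2: piv[bfg,bfq,bfu,bfw,bgn,bgu,bgw,bnu,bnw,bqu,bqw,buw,fgq,fgy,fjn,fjt,fju,fjw,fnq,fnt,fnu,ftw,fwy,gqy,guy,jqw,jqy] rk=27  ker:fgw,fnw,fqu,fqw,gnu,gnw,gqu,gqw,guw,gwy,jnt,jnu,jnw,jtw,jwy,nqu,ntw,nuw,quw,quy,qwy,uwy
∂3: piv[bfqu,bfqw,bgnu,bgnw,bguw,bnuw,bquw,fgwy,fjnt,fjnu,fjnw,fjtw,fnqu,fntw,gquy,jqwy] rk=16  ker:gnuw,jntw
b_3=(18−16)−0=2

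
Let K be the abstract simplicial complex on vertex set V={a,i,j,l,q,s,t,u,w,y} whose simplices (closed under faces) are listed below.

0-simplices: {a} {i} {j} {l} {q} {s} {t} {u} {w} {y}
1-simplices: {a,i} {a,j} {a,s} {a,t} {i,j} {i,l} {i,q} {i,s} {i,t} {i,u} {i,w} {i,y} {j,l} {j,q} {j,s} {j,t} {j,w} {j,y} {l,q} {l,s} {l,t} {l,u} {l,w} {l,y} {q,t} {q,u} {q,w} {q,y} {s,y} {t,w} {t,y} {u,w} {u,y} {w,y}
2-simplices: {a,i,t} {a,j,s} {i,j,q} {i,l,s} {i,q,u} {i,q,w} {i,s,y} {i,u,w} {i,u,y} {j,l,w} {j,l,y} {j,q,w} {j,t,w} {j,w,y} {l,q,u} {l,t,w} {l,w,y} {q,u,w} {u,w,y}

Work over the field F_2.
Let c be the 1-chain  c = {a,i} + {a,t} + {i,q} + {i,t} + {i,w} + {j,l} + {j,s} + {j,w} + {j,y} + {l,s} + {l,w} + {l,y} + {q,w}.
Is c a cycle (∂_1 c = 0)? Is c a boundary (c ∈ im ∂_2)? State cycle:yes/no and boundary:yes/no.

cycle:yes boundary:no

n_0=10 n_1=34 n_2=19  [Z2]
∂1: piv[ai,aj,as,at,il,iq,iu,iw,iy] rk=9  ker:ij,is,it,jl,jq,js,jt,jw,jy,lq,ls,lt,lu,lw,ly,qt,qu,qw,qy,sy,tw,ty,uw,uy,wy
∂2: piv[ait,ajs,ijq,ils,iqu,iqw,isy,iuw,iuy,jlw,jly,jqw,jtw,jwy,lqu,ltw,uwy] rk=17  ker:lwy,quw
∂1c = 0
c vs im∂2: residual ≠ 0 ⇒ not boundary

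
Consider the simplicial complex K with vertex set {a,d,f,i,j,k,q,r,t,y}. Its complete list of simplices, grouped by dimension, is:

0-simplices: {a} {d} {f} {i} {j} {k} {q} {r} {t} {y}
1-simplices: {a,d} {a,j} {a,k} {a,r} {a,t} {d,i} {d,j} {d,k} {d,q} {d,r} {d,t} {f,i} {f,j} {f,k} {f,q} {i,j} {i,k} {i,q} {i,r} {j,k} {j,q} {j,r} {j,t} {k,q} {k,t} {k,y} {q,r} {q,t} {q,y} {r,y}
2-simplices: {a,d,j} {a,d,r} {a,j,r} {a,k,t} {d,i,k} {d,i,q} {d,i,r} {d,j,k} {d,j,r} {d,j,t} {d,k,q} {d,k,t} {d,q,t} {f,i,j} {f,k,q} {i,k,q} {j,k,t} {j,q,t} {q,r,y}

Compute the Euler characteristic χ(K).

χ(K)=-1

n_0=10 n_1=30 n_2=19
χ=+10−30+19=-1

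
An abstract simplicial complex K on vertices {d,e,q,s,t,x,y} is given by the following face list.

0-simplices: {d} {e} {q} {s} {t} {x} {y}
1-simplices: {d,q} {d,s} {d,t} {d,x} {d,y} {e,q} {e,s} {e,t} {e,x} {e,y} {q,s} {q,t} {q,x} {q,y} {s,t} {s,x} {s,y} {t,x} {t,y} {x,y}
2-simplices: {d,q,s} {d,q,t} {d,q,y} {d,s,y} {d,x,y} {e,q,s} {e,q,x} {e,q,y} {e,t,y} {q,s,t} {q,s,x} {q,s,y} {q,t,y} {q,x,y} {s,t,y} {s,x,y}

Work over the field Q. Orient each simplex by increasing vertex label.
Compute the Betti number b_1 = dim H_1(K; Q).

b_1=1

n_0=7 n_1=20 n_2=16  [Q]
∂1: piv[dq,ds,dt,dx,dy,eq] rk=6  ker:es,et,ex,ey,qs,qt,qx,qy,st,sx,sy,tx,ty,xy
∂2: piv[dqs,dqt,dqy,dsy,dxy,eqs,eqx,eqy,ety,qst,qsx,qty,qxy] rk=13  ker:qsy,sty,sxy
b_1=(20−6)−13=1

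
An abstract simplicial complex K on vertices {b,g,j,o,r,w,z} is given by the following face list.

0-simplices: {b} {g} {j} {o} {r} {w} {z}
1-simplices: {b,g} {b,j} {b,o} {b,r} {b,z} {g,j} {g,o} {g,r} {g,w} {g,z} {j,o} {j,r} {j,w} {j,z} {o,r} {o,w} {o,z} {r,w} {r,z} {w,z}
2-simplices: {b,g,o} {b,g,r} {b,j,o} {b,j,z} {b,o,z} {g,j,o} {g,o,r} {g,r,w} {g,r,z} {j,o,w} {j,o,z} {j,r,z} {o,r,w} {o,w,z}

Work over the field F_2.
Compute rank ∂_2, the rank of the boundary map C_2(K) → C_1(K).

rank∂_2=13

n_0=7 n_1=20 n_2=14  [Z2]
∂1: piv[bg,bj,bo,br,bz,gw] rk=6  ker:gj,go,gr,gz,jo,jr,jw,jz,or,ow,oz,rw,rz,wz
∂2: piv[bgo,bgr,bjo,bjz,boz,gjo,gor,grw,grz,jow,jrz,orw,owz] rk=13  ker:joz
rk∂_2=13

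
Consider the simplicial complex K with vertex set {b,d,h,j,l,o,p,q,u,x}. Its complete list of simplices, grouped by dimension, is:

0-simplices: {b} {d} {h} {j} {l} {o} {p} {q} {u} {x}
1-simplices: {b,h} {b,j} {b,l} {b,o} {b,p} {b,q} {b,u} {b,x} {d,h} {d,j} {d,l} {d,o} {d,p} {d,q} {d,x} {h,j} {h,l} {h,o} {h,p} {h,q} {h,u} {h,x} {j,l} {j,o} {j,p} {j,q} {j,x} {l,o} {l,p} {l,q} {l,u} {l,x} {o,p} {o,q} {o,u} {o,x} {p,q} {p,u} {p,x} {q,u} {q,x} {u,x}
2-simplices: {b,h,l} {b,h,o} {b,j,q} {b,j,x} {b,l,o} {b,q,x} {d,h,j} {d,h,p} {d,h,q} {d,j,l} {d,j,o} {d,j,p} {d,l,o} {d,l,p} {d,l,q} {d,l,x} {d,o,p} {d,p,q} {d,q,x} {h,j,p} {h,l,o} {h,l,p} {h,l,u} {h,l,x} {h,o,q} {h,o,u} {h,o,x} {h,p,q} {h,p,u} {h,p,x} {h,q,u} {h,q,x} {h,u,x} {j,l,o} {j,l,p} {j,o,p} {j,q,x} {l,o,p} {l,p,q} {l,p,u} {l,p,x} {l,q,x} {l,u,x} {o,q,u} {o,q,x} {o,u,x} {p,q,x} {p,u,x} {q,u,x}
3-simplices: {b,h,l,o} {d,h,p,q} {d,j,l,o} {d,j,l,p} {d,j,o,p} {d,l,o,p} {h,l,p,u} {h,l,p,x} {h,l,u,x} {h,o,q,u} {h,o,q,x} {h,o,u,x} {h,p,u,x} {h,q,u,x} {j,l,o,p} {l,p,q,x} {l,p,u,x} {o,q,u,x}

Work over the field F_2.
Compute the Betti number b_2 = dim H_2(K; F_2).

n_0=10 n_1=42 n_2=49 n_3=18  [Z2]
∂1: piv[bh,bj,bl,bo,bp,bq,bu,bx,dh] rk=9  ker:dj,dl,do,dp,dq,dx,hj,hl,ho,hp,hq,hu,hx,jl,jo,jp,jq,jx,lo,lp,lq,lu,lx,op,oq,ou,ox,pq,pu,px,qu,qx,ux
∂2: piv[bhl,bho,bjq,bjx,blo,bqx,dhj,dhp,dhq,djl,djo,djp,dlo,dlp,dlq,dlx,dop,dpq,dqx,hlp,hlu,hlx,hoq,hou,hox,hpu,hpx,hqu,hux] rk=29  ker:hjp,hlo,hpq,hqx,jlo,jlp,jop,jqx,lop,lpq,lpu,lpx,lqx,lux,oqu,oqx,oux,pqx,pux,qux
∂3: piv[bhlo,dhpq,djlo,djlp,djop,dlop,hlpu,hlpx,hlux,hoqu,hoqx,houx,hpux,hqux,lpqx] rk=15  ker:jlop,lpux,oqux
b_2=(49−29)−15=5

b_2=5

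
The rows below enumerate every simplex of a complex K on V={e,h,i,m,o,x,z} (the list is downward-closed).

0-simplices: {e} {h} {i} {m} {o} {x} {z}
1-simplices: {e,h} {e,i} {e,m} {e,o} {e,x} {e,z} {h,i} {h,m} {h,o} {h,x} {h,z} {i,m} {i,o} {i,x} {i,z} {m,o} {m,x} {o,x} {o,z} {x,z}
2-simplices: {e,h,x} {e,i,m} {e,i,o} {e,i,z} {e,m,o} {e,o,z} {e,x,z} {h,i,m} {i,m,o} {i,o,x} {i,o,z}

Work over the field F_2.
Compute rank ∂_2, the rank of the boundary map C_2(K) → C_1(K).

rank∂_2=9

n_0=7 n_1=20 n_2=11  [Z2]
∂1: piv[eh,ei,em,eo,ex,ez] rk=6  ker:hi,hm,ho,hx,hz,im,io,ix,iz,mo,mx,ox,oz,xz
∂2: piv[ehx,eim,eio,eiz,emo,eoz,exz,him,iox] rk=9  ker:imo,ioz
rk∂_2=9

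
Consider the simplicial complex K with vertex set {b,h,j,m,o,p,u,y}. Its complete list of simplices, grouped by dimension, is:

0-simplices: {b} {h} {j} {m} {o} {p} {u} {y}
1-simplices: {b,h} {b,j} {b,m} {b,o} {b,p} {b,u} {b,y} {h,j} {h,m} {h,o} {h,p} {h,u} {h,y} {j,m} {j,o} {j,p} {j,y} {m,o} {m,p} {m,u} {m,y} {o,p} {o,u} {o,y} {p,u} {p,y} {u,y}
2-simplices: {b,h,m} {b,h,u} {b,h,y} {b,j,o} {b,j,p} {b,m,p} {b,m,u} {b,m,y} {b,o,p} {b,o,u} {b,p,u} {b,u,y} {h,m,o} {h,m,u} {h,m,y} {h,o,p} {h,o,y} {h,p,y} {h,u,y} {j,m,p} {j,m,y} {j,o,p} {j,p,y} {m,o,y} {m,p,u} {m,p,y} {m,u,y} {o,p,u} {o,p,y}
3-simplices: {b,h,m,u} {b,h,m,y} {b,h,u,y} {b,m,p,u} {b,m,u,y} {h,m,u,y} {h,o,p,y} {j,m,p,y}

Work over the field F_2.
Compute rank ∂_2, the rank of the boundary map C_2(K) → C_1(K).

rank∂_2=19

n_0=8 n_1=27 n_2=29 n_3=8  [Z2]
∂1: piv[bh,bj,bm,bo,bp,bu,by] rk=7  ker:hj,hm,ho,hp,hu,hy,jm,jo,jp,jy,mo,mp,mu,my,op,ou,oy,pu,py,uy
∂2: piv[bhm,bhu,bhy,bjo,bjp,bmp,bmu,bmy,bop,bou,bpu,buy,hmo,hop,hoy,hpy,jmp,jmy,jpy] rk=19  ker:hmu,hmy,huy,jop,moy,mpu,mpy,muy,opu,opy
∂3: piv[bhmu,bhmy,bhuy,bmpu,bmuy,hopy,jmpy] rk=7  ker:hmuy
rk∂_2=19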